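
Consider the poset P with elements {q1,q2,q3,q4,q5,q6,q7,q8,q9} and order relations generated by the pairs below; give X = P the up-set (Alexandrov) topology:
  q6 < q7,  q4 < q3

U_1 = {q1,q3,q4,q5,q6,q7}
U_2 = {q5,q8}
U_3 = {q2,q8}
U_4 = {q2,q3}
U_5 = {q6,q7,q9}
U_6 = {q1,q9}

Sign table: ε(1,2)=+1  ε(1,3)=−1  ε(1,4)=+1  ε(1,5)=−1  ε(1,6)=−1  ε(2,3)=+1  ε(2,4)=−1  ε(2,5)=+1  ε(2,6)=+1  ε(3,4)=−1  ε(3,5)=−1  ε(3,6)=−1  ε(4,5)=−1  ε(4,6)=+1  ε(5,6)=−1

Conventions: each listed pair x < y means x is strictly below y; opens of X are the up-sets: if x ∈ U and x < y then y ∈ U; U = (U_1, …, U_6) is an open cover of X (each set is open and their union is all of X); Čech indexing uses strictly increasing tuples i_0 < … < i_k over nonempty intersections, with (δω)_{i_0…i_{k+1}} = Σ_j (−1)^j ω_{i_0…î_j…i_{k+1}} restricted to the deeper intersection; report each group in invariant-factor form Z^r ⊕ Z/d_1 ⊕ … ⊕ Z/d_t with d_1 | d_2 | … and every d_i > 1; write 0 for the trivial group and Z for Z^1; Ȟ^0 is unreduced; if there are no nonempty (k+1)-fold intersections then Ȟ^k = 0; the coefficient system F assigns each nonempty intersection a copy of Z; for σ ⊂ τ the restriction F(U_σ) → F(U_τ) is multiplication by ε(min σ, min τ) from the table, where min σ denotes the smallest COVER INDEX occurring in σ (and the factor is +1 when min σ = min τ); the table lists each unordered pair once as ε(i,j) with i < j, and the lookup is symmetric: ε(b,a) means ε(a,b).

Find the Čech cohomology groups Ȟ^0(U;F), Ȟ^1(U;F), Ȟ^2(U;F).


Ȟ^0(U;F) ≅ 0,  Ȟ^1(U;F) ≅ Z ⊕ Z/2,  Ȟ^2(U;F) ≅ 0

nerve of the cover:
  U12={q5} U14={q3} U15={q6,q7} U16={q1} U23={q8} U34={q2} U56={q9}
C dims 6,7; δ0: rk 6, SNF 1^5·2
Ȟ^0 = (6 − 6) − 0 = 0, so Ȟ^0 ≅ 0
Ȟ^1 = (7 − 0) − 6 = 1 plus torsion [2], so Ȟ^1 ≅ Z ⊕ Z/2
Ȟ^2 = (0 − 0) − 0 = 0, so Ȟ^2 ≅ 0


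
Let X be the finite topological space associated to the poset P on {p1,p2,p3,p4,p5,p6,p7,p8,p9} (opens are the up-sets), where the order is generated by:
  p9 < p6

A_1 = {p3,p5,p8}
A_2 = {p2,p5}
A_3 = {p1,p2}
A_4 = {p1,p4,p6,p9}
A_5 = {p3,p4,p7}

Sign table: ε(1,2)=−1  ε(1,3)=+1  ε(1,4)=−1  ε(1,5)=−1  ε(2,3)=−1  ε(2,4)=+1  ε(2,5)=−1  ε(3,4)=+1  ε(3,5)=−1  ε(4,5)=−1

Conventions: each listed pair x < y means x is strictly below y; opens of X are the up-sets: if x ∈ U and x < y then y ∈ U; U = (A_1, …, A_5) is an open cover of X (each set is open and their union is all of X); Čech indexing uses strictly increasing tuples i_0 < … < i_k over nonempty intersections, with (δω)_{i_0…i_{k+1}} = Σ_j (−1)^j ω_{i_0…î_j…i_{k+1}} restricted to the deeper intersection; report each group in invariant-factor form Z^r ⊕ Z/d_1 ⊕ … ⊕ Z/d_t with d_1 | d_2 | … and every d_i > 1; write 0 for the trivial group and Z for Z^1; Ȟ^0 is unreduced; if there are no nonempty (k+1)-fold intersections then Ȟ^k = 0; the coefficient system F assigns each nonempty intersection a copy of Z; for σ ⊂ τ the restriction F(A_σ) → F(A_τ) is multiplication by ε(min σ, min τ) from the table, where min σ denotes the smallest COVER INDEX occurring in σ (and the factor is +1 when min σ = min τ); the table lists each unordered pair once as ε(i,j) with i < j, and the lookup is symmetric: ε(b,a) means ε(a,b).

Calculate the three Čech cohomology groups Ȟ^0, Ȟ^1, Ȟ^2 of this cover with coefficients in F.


Ȟ^0(U;F) ≅ Z, Ȟ^1(U;F) ≅ Z and Ȟ^2(U;F) ≅ 0

nerve of the cover:
  A12={p5} A15={p3} A23={p2} A34={p1} A45={p4}
C dims 5,5; δ0: rk 4, SNF 1^4
Ȟ^0 = (5 − 4) − 0 = 1, so Ȟ^0 ≅ Z
Ȟ^1 = (5 − 0) − 4 = 1, so Ȟ^1 ≅ Z
Ȟ^2 = (0 − 0) − 0 = 0, so Ȟ^2 ≅ 0


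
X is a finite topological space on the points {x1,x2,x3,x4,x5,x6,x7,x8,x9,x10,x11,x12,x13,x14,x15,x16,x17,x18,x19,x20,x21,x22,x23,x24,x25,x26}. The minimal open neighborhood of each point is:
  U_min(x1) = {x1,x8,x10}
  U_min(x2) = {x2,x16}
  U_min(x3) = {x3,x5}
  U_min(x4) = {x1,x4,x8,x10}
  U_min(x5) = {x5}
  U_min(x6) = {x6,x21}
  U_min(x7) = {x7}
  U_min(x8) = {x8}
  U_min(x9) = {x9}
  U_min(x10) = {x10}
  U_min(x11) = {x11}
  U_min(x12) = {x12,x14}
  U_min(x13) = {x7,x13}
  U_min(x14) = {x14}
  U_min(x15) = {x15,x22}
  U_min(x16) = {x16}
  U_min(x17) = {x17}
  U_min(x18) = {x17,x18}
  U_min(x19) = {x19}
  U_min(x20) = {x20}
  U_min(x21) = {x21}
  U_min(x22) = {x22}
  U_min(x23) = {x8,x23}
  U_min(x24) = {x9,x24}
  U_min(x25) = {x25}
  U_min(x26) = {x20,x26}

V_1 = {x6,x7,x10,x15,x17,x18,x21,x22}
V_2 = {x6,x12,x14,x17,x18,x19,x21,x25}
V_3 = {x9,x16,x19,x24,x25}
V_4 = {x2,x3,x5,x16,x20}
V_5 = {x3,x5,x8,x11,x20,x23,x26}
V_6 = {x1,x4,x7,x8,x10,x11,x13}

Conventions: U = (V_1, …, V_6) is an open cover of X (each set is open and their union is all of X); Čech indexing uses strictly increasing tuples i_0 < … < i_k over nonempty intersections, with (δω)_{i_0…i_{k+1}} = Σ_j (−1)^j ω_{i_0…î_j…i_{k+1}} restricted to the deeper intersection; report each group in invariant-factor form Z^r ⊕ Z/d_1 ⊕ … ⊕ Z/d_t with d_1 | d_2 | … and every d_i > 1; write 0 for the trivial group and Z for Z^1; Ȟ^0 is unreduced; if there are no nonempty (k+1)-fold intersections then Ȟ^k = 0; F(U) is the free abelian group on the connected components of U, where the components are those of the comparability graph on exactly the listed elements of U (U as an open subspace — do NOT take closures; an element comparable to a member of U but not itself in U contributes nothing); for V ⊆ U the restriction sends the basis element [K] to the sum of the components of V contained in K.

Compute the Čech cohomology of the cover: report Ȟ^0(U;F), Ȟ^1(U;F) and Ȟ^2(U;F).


Ȟ^0 = Z^13,  Ȟ^1 = 0,  Ȟ^2 = 0

nerve of the cover:
  V12={x6,x17,x18,x21} V16={x7,x10} V23={x19,x25} V34={x16} V45={x3,x5,x20} V56={x8,x11}
components per intersection:
  V1: {x6,x21} {x7} {x10} {x15,x22} {x17,x18}
  V2: {x6,x21} {x12,x14} {x17,x18} {x19} {x25}
  V3: {x9,x24} {x16} {x19} {x25}
  V4: {x2,x16} {x3,x5} {x20}
  V5: {x3,x5} {x8,x23} {x11} {x20,x26}
  V6: {x1,x4,x8,x10} {x7,x13} {x11}
  V12: {x6,x21} {x17,x18}
  V16: {x7} {x10}
  V23: {x19} {x25}
  V34: {x16}
  V45: {x3,x5} {x20}
  V56: {x8} {x11}
C dims 24,11; δ0: rk 11, SNF 1^11
Ȟ^0 = (24 − 11) − 0 = 13, so Ȟ^0 ≅ Z^13
Ȟ^1 = (11 − 0) − 11 = 0, so Ȟ^1 ≅ 0
Ȟ^2 = (0 − 0) − 0 = 0, so Ȟ^2 ≅ 0


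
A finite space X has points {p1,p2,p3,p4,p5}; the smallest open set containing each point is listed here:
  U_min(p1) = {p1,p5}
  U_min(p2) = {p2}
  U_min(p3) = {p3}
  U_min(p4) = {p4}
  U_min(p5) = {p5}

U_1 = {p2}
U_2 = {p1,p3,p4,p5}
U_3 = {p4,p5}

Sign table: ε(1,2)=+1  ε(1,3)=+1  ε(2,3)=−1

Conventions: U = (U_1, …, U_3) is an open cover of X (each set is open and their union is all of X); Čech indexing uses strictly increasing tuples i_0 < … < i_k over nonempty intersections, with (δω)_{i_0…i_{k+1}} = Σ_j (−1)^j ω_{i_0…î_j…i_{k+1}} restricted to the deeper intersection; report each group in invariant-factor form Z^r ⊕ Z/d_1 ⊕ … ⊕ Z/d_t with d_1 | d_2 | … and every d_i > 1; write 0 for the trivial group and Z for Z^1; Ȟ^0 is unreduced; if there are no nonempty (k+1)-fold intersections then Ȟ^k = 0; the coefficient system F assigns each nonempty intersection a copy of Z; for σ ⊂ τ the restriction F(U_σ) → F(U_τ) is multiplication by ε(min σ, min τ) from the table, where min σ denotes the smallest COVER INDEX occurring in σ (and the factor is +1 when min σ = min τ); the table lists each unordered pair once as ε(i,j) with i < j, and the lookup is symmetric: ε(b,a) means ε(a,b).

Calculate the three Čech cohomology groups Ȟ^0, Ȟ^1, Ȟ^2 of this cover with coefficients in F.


Ȟ^0(U;F) ≅ Z^2, Ȟ^1(U;F) ≅ 0 and Ȟ^2(U;F) ≅ 0

nerve of the cover:
  U23={p4,p5}
C dims 3,1; δ0: rk 1, SNF 1^1
Ȟ^0 = (3 − 1) − 0 = 2, so Ȟ^0 ≅ Z^2
Ȟ^1 = (1 − 0) − 1 = 0, so Ȟ^1 ≅ 0
Ȟ^2 = (0 − 0) − 0 = 0, so Ȟ^2 ≅ 0


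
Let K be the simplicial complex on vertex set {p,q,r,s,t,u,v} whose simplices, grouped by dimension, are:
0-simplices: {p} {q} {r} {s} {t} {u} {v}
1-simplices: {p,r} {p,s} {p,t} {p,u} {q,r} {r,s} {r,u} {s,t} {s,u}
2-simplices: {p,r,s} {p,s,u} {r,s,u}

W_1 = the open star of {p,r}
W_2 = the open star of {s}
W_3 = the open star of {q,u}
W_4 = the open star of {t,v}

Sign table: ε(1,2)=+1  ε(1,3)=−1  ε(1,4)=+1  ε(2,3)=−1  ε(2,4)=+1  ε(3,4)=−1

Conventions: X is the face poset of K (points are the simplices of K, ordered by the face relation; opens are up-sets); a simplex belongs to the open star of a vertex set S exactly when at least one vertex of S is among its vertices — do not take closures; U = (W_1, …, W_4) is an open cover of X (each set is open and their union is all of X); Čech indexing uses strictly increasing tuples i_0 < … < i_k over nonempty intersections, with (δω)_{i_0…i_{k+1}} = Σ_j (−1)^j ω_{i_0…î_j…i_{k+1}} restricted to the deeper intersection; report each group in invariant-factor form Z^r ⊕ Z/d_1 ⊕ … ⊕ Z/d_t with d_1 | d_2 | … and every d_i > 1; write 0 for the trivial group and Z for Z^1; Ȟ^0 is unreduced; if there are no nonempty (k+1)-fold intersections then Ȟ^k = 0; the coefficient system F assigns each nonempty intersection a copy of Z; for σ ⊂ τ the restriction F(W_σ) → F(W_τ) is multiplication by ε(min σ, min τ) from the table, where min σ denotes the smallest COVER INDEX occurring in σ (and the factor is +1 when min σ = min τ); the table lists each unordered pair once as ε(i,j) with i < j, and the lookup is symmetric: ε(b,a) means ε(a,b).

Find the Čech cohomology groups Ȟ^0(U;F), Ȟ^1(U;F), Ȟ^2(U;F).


Ȟ^0(U;F) ≅ Z; Ȟ^1(U;F) ≅ Z; Ȟ^2(U;F) ≅ 0

nonempty overlaps:
  W1={{p},{r},{p,r},{p,s},{p,t},{p,u},{q,r},{r,s},{r,u},{p,r,s},{p,s,u},{r,s,u}} W2={{s},{p,s},{r,s},{s,t},{s,u},{p,r,s},{p,s,u},{r,s,u}} W3={{q},{u},{p,u},{q,r},{r,u},{s,u},{p,s,u},{r,s,u}} W4={{t},{v},{p,t},{s,t}}
  W12={{p,s},{r,s},{p,r,s},{p,s,u},{r,s,u}} W13={{p,u},{q,r},{r,u},{p,s,u},{r,s,u}} W14={{p,t}} W23={{s,u},{p,s,u},{r,s,u}} W24={{s,t}}
  W123={{p,s,u},{r,s,u}}
C dims 4,5,1; δ0: rk 3, SNF 1^3; δ1: rk 1, SNF 1^1
degree 0: 4−3−0 = 1 → Ȟ^0 ≅ Z
degree 1: 5−1−3 = 1 → Ȟ^1 ≅ Z
degree 2: 1−0−1 = 0 → Ȟ^2 ≅ 0


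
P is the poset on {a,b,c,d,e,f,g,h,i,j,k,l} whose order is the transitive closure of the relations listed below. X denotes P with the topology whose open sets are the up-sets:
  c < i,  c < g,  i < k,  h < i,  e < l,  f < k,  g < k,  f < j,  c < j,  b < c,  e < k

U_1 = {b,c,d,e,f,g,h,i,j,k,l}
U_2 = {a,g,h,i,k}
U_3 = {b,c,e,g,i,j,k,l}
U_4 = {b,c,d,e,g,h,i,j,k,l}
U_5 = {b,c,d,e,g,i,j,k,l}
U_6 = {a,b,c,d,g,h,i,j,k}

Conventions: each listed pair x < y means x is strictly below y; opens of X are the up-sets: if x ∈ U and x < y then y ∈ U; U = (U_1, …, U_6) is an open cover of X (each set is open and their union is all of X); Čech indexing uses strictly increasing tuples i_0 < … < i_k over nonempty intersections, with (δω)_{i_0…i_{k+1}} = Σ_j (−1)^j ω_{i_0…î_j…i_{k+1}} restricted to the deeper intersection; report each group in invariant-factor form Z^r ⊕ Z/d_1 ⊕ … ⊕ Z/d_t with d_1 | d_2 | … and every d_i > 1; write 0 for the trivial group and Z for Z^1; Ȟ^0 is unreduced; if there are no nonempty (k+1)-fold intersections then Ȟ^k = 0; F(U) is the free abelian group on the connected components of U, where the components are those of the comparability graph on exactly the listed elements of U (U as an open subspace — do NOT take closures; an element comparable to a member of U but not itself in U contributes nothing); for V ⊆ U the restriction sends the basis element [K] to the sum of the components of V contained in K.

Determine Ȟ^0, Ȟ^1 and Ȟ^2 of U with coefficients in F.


Ȟ^0(U;F) ≅ Z^3; Ȟ^1(U;F) ≅ 0; Ȟ^2(U;F) ≅ 0

nerve of the cover:
  U12={g,h,i,k} U13={b,c,e,g,i,j,k,l} U14={b,c,d,e,g,h,i,j,k,l} U15={b,c,d,e,g,i,j,k,l} U16={b,c,d,g,h,i,j,k} U23={g,i,k} U24={g,h,i,k} U25={g,i,k} U26={a,g,h,i,k} U34={b,c,e,g,i,j,k,l} U35={b,c,e,g,i,j,k,l} U36={b,c,g,i,j,k} U45={b,c,d,e,g,i,j,k,l} U46={b,c,d,g,h,i,j,k} U56={b,c,d,g,i,j,k}
  U123={g,i,k} U124={g,h,i,k} U125={g,i,k} U126={g,h,i,k} U134={b,c,e,g,i,j,k,l} U135={b,c,e,g,i,j,k,l} U136={b,c,g,i,j,k} U145={b,c,d,e,g,i,j,k,l} U146={b,c,d,g,h,i,j,k} U156={b,c,d,g,i,j,k} U234={g,i,k} U235={g,i,k} U236={g,i,k} U245={g,i,k} U246={g,h,i,k} U256={g,i,k} U345={b,c,e,g,i,j,k,l} U346={b,c,g,i,j,k} U356={b,c,g,i,j,k} U456={b,c,d,g,i,j,k}
  U1234={g,i,k} U1235={g,i,k} U1236={g,i,k} U1245={g,i,k} U1246={g,h,i,k} U1256={g,i,k} U1345={b,c,e,g,i,j,k,l} U1346={b,c,g,i,j,k} U1356={b,c,g,i,j,k} U1456={b,c,d,g,i,j,k} U2345={g,i,k} U2346={g,i,k} U2356={g,i,k} U2456={g,i,k} U3456={b,c,g,i,j,k}
  U12345={g,i,k} U12346={g,i,k} U12356={g,i,k} U12456={g,i,k} U13456={b,c,g,i,j,k} U23456={g,i,k}
  U123456={g,i,k}
components per intersection:
  U1: {b,c,e,f,g,h,i,j,k,l} {d}
  U2: {a} {g,h,i,k}
  U3: {b,c,e,g,i,j,k,l}
  U4: {b,c,e,g,h,i,j,k,l} {d}
  U5: {b,c,e,g,i,j,k,l} {d}
  U6: {a} {b,c,g,h,i,j,k} {d}
  U12: {g,h,i,k}
  U13: {b,c,e,g,i,j,k,l}
  U14: {b,c,e,g,h,i,j,k,l} {d}
  U15: {b,c,e,g,i,j,k,l} {d}
  U16: {b,c,g,h,i,j,k} {d}
  U23: {g,i,k}
  U24: {g,h,i,k}
  U25: {g,i,k}
  U26: {a} {g,h,i,k}
  U34: {b,c,e,g,i,j,k,l}
  U35: {b,c,e,g,i,j,k,l}
  U36: {b,c,g,i,j,k}
  U45: {b,c,e,g,i,j,k,l} {d}
  U46: {b,c,g,h,i,j,k} {d}
  U56: {b,c,g,i,j,k} {d}
  U123: {g,i,k}
  U124: {g,h,i,k}
  U125: {g,i,k}
  U126: {g,h,i,k}
  U134: {b,c,e,g,i,j,k,l}
  U135: {b,c,e,g,i,j,k,l}
  U136: {b,c,g,i,j,k}
  U145: {b,c,e,g,i,j,k,l} {d}
  U146: {b,c,g,h,i,j,k} {d}
  U156: {b,c,g,i,j,k} {d}
  U234: {g,i,k}
  U235: {g,i,k}
  U236: {g,i,k}
  U245: {g,i,k}
  U246: {g,h,i,k}
  U256: {g,i,k}
  U345: {b,c,e,g,i,j,k,l}
  U346: {b,c,g,i,j,k}
  U356: {b,c,g,i,j,k}
  U456: {b,c,g,i,j,k} {d}
  U1234: {g,i,k}
  U1235: {g,i,k}
  U1236: {g,i,k}
  U1245: {g,i,k}
  U1246: {g,h,i,k}
  U1256: {g,i,k}
  U1345: {b,c,e,g,i,j,k,l}
  U1346: {b,c,g,i,j,k}
  U1356: {b,c,g,i,j,k}
  U1456: {b,c,g,i,j,k} {d}
  U2345: {g,i,k}
  U2346: {g,i,k}
  U2356: {g,i,k}
  U2456: {g,i,k}
  U3456: {b,c,g,i,j,k}
  U12345: {g,i,k}
  U12346: {g,i,k}
  U12356: {g,i,k}
  U12456: {g,i,k}
  U13456: {b,c,g,i,j,k}
  U23456: {g,i,k}
  U123456: {g,i,k}
C dims 12,22,24,16; δ0: rk 9, SNF 1^9; δ1: rk 13, SNF 1^13; δ2: rk 11, SNF 1^11
Ȟ^0 = (12 − 9) − 0 = 3, so Ȟ^0 ≅ Z^3
Ȟ^1 = (22 − 13) − 9 = 0, so Ȟ^1 ≅ 0
Ȟ^2 = (24 − 11) − 13 = 0, so Ȟ^2 ≅ 0


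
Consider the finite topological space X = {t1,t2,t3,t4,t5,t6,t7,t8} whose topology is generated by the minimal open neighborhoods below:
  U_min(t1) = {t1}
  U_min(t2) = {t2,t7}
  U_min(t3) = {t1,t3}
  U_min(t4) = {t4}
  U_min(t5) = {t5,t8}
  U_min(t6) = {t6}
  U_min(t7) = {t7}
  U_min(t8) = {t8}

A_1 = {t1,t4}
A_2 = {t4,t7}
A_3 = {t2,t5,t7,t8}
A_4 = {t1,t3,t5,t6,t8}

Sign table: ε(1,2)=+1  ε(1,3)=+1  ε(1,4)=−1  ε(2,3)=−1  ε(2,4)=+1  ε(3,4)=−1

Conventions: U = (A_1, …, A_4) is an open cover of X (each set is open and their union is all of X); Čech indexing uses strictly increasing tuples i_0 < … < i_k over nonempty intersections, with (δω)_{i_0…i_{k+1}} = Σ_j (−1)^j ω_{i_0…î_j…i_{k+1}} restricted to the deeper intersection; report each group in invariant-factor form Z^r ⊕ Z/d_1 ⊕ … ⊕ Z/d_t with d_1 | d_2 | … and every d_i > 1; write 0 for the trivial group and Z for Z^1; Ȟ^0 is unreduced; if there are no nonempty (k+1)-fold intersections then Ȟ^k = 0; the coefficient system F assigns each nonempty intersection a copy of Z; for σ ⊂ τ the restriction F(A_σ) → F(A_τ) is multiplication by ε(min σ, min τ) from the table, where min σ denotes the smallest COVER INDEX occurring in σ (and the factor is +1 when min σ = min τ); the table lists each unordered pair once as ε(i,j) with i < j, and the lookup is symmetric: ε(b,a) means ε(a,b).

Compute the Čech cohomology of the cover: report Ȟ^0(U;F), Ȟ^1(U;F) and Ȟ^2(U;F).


Ȟ^0 = 0, Ȟ^1 = Z/2 and Ȟ^2 = 0

nerve simplices:
  A12={t4} A14={t1} A23={t7} A34={t5,t8}
C dims 4,4; δ0: rk 4, SNF 1^3·2
degree 0: 4−4−0 = 0 → Ȟ^0 ≅ 0
degree 1: 4−0−4 = 0 plus torsion [2] → Ȟ^1 ≅ Z/2
degree 2: 0−0−0 = 0 → Ȟ^2 ≅ 0


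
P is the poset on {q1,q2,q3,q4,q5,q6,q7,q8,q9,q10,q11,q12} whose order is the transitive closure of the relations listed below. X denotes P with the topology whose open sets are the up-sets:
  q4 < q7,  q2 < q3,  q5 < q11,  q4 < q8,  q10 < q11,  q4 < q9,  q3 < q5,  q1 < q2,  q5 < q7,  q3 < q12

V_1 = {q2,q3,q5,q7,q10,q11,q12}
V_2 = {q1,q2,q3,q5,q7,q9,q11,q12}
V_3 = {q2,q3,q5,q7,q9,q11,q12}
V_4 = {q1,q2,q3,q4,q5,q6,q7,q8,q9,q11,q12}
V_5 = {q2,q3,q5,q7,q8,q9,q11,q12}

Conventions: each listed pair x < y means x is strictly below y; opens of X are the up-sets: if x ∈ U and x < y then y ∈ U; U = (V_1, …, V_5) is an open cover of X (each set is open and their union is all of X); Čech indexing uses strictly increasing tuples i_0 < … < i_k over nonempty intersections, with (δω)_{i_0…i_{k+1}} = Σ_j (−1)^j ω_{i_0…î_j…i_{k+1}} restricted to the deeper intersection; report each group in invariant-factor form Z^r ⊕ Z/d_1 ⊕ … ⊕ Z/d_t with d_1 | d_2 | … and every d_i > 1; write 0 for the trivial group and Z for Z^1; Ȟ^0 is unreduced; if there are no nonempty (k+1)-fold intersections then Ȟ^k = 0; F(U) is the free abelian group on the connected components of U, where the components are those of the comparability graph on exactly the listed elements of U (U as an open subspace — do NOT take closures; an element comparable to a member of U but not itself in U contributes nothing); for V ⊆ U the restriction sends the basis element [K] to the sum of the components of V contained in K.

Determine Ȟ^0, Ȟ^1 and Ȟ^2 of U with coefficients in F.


Ȟ^0 ≅ Z^2, Ȟ^1 ≅ 0 and Ȟ^2 ≅ 0

cover nerve:
  V12={q2,q3,q5,q7,q11,q12} V13={q2,q3,q5,q7,q11,q12} V14={q2,q3,q5,q7,q11,q12} V15={q2,q3,q5,q7,q11,q12} V23={q2,q3,q5,q7,q9,q11,q12} V24={q1,q2,q3,q5,q7,q9,q11,q12} V25={q2,q3,q5,q7,q9,q11,q12} V34={q2,q3,q5,q7,q9,q11,q12} V35={q2,q3,q5,q7,q9,q11,q12} V45={q2,q3,q5,q7,q8,q9,q11,q12}
  V123={q2,q3,q5,q7,q11,q12} V124={q2,q3,q5,q7,q11,q12} V125={q2,q3,q5,q7,q11,q12} V134={q2,q3,q5,q7,q11,q12} V135={q2,q3,q5,q7,q11,q12} V145={q2,q3,q5,q7,q11,q12} V234={q2,q3,q5,q7,q9,q11,q12} V235={q2,q3,q5,q7,q9,q11,q12} V245={q2,q3,q5,q7,q9,q11,q12} V345={q2,q3,q5,q7,q9,q11,q12}
  V1234={q2,q3,q5,q7,q11,q12} V1235={q2,q3,q5,q7,q11,q12} V1245={q2,q3,q5,q7,q11,q12} V1345={q2,q3,q5,q7,q11,q12} V2345={q2,q3,q5,q7,q9,q11,q12}
  V12345={q2,q3,q5,q7,q11,q12}
components per intersection:
  V1: {q2,q3,q5,q7,q10,q11,q12}
  V2: {q1,q2,q3,q5,q7,q11,q12} {q9}
  V3: {q2,q3,q5,q7,q11,q12} {q9}
  V4: {q1,q2,q3,q4,q5,q7,q8,q9,q11,q12} {q6}
  V5: {q2,q3,q5,q7,q11,q12} {q8} {q9}
  V12: {q2,q3,q5,q7,q11,q12}
  V13: {q2,q3,q5,q7,q11,q12}
  V14: {q2,q3,q5,q7,q11,q12}
  V15: {q2,q3,q5,q7,q11,q12}
  V23: {q2,q3,q5,q7,q11,q12} {q9}
  V24: {q1,q2,q3,q5,q7,q11,q12} {q9}
  V25: {q2,q3,q5,q7,q11,q12} {q9}
  V34: {q2,q3,q5,q7,q11,q12} {q9}
  V35: {q2,q3,q5,q7,q11,q12} {q9}
  V45: {q2,q3,q5,q7,q11,q12} {q8} {q9}
  V123: {q2,q3,q5,q7,q11,q12}
  V124: {q2,q3,q5,q7,q11,q12}
  V125: {q2,q3,q5,q7,q11,q12}
  V134: {q2,q3,q5,q7,q11,q12}
  V135: {q2,q3,q5,q7,q11,q12}
  V145: {q2,q3,q5,q7,q11,q12}
  V234: {q2,q3,q5,q7,q11,q12} {q9}
  V235: {q2,q3,q5,q7,q11,q12} {q9}
  V245: {q2,q3,q5,q7,q11,q12} {q9}
  V345: {q2,q3,q5,q7,q11,q12} {q9}
  V1234: {q2,q3,q5,q7,q11,q12}
  V1235: {q2,q3,q5,q7,q11,q12}
  V1245: {q2,q3,q5,q7,q11,q12}
  V1345: {q2,q3,q5,q7,q11,q12}
  V2345: {q2,q3,q5,q7,q11,q12} {q9}
  V12345: {q2,q3,q5,q7,q11,q12}
C dims 10,17,14,6; δ0: rk 8, SNF 1^8; δ1: rk 9, SNF 1^9; δ2: rk 5, SNF 1^5
Ȟ^0: (10−8)−0=2 ⇒ Z^2
Ȟ^1: (17−9)−8=0 ⇒ 0
Ȟ^2: (14−5)−9=0 ⇒ 0


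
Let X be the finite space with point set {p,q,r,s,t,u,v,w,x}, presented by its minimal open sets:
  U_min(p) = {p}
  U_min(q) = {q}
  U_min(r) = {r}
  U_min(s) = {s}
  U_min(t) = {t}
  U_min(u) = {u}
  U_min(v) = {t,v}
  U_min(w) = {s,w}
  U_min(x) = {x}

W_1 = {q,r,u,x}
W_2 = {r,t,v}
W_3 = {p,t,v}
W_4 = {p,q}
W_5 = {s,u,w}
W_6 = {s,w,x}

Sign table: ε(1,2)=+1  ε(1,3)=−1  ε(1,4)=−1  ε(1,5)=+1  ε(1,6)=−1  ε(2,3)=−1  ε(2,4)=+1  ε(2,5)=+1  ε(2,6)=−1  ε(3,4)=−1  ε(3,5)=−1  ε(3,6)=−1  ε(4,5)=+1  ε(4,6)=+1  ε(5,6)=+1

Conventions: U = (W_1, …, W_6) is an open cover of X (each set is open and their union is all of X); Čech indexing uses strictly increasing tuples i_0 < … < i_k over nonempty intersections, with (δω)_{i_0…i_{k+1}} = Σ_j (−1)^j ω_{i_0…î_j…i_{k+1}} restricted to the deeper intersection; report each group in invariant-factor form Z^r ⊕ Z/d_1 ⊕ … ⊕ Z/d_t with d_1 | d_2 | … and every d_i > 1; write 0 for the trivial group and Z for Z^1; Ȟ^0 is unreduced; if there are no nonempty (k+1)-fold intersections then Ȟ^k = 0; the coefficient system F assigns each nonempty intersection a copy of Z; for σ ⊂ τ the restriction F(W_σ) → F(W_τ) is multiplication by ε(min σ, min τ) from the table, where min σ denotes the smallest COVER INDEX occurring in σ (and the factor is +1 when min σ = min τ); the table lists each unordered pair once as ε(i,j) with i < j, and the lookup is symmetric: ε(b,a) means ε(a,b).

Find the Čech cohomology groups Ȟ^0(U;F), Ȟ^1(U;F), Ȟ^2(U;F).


Ȟ^0 ≅ 0, Ȟ^1 ≅ Z ⊕ Z/2, Ȟ^2 ≅ 0

cover nerve:
  W12={r} W14={q} W15={u} W16={x} W23={t,v} W34={p} W56={s,w}
C dims 6,7; δ0: rk 6, SNF 1^5·2
Ȟ^0: (6−6)−0=0 ⇒ 0
Ȟ^1: (7−0)−6=1 plus torsion [2] ⇒ Z ⊕ Z/2
Ȟ^2: (0−0)−0=0 ⇒ 0


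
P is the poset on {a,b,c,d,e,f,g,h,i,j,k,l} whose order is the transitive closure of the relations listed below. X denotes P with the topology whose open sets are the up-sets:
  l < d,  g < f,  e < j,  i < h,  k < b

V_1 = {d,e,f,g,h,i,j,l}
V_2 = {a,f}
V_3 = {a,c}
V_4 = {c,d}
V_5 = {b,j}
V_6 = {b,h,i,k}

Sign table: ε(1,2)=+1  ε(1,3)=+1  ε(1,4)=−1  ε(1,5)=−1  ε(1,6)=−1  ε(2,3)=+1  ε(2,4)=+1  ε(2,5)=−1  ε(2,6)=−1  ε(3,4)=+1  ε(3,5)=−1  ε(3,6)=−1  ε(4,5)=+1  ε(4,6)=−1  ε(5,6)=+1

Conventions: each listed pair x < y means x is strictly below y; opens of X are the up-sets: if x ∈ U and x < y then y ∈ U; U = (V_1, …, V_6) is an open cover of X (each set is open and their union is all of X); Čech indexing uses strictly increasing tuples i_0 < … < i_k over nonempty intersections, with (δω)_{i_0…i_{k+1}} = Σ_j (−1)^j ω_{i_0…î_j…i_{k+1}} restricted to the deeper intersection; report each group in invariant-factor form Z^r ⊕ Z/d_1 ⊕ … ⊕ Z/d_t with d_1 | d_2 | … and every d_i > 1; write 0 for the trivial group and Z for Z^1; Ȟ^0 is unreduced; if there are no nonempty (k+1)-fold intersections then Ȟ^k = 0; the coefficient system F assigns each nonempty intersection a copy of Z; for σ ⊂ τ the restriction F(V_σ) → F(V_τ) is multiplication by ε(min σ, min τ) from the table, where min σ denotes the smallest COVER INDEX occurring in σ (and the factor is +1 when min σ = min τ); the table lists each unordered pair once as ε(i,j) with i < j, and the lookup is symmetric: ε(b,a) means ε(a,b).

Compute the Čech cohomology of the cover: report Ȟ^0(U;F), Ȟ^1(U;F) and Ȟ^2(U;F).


Ȟ^0 ≅ 0, Ȟ^1 ≅ Z ⊕ Z/2 and Ȟ^2 ≅ 0

cover nerve:
  V12={f} V14={d} V15={j} V16={h,i} V23={a} V34={c} V56={b}
C dims 6,7; δ0: rk 6, SNF 1^5·2
Ȟ^0: (6−6)−0=0 ⇒ 0
Ȟ^1: (7−0)−6=1 plus torsion [2] ⇒ Z ⊕ Z/2
Ȟ^2: (0−0)−0=0 ⇒ 0


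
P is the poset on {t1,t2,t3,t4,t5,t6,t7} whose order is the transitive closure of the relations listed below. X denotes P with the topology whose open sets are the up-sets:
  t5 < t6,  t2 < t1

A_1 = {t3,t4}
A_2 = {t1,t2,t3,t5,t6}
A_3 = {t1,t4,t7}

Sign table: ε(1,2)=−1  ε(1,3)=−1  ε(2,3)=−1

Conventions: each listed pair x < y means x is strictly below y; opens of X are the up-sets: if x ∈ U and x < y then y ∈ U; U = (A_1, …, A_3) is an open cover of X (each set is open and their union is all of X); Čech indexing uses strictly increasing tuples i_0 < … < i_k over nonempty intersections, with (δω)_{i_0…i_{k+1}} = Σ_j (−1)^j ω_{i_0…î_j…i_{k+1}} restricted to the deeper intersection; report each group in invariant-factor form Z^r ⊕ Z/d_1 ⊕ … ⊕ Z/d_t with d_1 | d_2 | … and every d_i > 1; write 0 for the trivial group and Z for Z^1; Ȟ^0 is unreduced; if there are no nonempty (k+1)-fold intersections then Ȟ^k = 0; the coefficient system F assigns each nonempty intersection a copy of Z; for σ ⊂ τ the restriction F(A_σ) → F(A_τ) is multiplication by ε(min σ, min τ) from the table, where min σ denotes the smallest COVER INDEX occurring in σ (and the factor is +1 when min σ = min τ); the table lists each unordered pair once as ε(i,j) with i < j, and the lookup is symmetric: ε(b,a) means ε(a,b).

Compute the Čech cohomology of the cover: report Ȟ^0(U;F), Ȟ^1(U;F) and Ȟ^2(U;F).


nonempty overlaps:
  A12={t3} A13={t4} A23={t1}
C dims 3,3; δ0: rk 3, SNF 1^2·2
degree 0: 3−3−0 = 0 → Ȟ^0 ≅ 0
degree 1: 3−0−3 = 0 plus torsion [2] → Ȟ^1 ≅ Z/2
degree 2: 0−0−0 = 0 → Ȟ^2 ≅ 0

Ȟ^0 = 0; Ȟ^1 = Z/2; Ȟ^2 = 0


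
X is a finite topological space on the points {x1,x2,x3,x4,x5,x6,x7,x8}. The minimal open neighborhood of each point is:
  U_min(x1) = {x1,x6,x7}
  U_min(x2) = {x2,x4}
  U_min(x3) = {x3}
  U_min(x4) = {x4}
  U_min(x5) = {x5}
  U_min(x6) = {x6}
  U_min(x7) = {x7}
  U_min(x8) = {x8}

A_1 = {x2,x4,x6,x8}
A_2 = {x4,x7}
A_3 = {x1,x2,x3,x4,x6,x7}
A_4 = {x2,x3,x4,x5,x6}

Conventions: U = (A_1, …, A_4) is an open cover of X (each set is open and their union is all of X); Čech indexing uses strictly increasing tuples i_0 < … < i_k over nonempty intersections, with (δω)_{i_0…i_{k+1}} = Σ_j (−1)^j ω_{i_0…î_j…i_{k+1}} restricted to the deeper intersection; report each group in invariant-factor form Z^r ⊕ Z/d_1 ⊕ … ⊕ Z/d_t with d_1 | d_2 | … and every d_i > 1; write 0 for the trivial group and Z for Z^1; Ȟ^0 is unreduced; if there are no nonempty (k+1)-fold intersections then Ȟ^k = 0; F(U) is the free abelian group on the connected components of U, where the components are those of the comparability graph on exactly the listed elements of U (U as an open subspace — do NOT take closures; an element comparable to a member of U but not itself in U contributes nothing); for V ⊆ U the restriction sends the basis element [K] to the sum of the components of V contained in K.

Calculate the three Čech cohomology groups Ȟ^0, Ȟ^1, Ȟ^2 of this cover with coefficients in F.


intersection data:
  A12={x4} A13={x2,x4,x6} A14={x2,x4,x6} A23={x4,x7} A24={x4} A34={x2,x3,x4,x6}
  A123={x4} A124={x4} A134={x2,x4,x6} A234={x4}
  A1234={x4}
components per intersection:
  A1: {x2,x4} {x6} {x8}
  A2: {x4} {x7}
  A3: {x1,x6,x7} {x2,x4} {x3}
  A4: {x2,x4} {x3} {x5} {x6}
  A12: {x4}
  A13: {x2,x4} {x6}
  A14: {x2,x4} {x6}
  A23: {x4} {x7}
  A24: {x4}
  A34: {x2,x4} {x3} {x6}
  A123: {x4}
  A124: {x4}
  A134: {x2,x4} {x6}
  A234: {x4}
  A1234: {x4}
C dims 12,11,5,1; δ0: rk 7, SNF 1^7; δ1: rk 4, SNF 1^4; δ2: rk 1, SNF 1^1
Ȟ^0 = (12 − 7) − 0 = 5, so Ȟ^0 ≅ Z^5
Ȟ^1 = (11 − 4) − 7 = 0, so Ȟ^1 ≅ 0
Ȟ^2 = (5 − 1) − 4 = 0, so Ȟ^2 ≅ 0

Ȟ^0(U;F) ≅ Z^5; Ȟ^1(U;F) ≅ 0; Ȟ^2(U;F) ≅ 0


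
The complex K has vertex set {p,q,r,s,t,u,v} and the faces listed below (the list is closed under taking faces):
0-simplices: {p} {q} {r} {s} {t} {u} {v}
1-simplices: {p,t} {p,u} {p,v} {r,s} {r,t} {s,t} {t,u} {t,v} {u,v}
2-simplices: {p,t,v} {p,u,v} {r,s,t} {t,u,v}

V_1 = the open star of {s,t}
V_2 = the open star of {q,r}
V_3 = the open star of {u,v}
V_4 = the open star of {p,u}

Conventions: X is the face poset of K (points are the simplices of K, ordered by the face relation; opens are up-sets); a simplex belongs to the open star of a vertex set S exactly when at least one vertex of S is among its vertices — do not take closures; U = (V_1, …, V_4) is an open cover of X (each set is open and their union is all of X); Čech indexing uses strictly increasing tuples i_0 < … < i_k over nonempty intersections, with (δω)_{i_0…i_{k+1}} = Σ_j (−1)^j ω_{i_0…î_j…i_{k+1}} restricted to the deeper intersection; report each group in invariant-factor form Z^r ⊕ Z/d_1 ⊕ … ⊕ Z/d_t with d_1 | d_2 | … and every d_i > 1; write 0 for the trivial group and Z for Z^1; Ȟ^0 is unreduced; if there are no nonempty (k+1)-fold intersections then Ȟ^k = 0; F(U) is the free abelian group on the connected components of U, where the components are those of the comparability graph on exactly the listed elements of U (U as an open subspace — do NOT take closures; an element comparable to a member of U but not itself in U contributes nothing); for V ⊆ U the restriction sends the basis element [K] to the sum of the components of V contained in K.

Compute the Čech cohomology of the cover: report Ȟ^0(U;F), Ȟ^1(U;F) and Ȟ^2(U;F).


nerve of the cover:
  V1={{s},{t},{p,t},{r,s},{r,t},{s,t},{t,u},{t,v},{p,t,v},{r,s,t},{t,u,v}} V2={{q},{r},{r,s},{r,t},{r,s,t}} V3={{u},{v},{p,u},{p,v},{t,u},{t,v},{u,v},{p,t,v},{p,u,v},{t,u,v}} V4={{p},{u},{p,t},{p,u},{p,v},{t,u},{u,v},{p,t,v},{p,u,v},{t,u,v}}
  V12={{r,s},{r,t},{r,s,t}} V13={{t,u},{t,v},{p,t,v},{t,u,v}} V14={{p,t},{t,u},{p,t,v},{t,u,v}} V34={{u},{p,u},{p,v},{t,u},{u,v},{p,t,v},{p,u,v},{t,u,v}}
  V134={{t,u},{p,t,v},{t,u,v}}
components per intersection:
  V1: {{s},{t},{p,t},{r,s},{r,t},{s,t},{t,u},{t,v},{p,t,v},{r,s,t},{t,u,v}}
  V2: {{q}} {{r},{r,s},{r,t},{r,s,t}}
  V3: {{u},{v},{p,u},{p,v},{t,u},{t,v},{u,v},{p,t,v},{p,u,v},{t,u,v}}
  V4: {{p},{u},{p,t},{p,u},{p,v},{t,u},{u,v},{p,t,v},{p,u,v},{t,u,v}}
  V12: {{r,s},{r,t},{r,s,t}}
  V13: {{t,u},{t,v},{p,t,v},{t,u,v}}
  V14: {{p,t},{p,t,v}} {{t,u},{t,u,v}}
  V34: {{u},{p,u},{p,v},{t,u},{u,v},{p,t,v},{p,u,v},{t,u,v}}
  V134: {{t,u},{t,u,v}} {{p,t,v}}
C dims 5,5,2; δ0: rk 3, SNF 1^3; δ1: rk 2, SNF 1^2
Ȟ^0 = (5 − 3) − 0 = 2, so Ȟ^0 ≅ Z^2
Ȟ^1 = (5 − 2) − 3 = 0, so Ȟ^1 ≅ 0
Ȟ^2 = (2 − 0) − 2 = 0, so Ȟ^2 ≅ 0

Ȟ^0 ≅ Z^2, Ȟ^1 ≅ 0 and Ȟ^2 ≅ 0


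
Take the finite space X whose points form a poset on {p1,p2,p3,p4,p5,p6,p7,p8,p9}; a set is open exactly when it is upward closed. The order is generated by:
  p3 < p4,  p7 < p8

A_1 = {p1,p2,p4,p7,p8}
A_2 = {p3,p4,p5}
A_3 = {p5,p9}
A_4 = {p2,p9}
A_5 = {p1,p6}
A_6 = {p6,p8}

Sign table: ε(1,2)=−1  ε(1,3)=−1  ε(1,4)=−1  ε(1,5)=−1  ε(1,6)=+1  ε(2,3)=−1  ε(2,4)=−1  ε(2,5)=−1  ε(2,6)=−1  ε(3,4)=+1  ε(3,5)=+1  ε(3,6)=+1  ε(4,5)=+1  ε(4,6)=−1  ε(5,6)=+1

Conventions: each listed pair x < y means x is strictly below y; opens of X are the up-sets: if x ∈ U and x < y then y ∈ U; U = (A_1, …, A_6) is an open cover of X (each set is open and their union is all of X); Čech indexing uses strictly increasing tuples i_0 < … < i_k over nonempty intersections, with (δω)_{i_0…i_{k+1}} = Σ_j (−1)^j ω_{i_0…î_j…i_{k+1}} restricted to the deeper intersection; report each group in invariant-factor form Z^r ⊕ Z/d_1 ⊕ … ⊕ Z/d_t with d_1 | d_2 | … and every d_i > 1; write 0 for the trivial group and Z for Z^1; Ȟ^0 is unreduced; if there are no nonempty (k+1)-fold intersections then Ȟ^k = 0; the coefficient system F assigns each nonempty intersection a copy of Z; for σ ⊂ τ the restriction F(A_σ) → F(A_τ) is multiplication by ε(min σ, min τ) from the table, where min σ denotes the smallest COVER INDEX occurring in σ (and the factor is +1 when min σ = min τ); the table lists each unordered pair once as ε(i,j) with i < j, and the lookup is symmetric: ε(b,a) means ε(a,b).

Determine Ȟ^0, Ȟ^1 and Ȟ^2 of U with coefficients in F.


Ȟ^0 ≅ 0, Ȟ^1 ≅ Z ⊕ Z/2 and Ȟ^2 ≅ 0

cover nerve:
  A12={p4} A14={p2} A15={p1} A16={p8} A23={p5} A34={p9} A56={p6}
C dims 6,7; δ0: rk 6, SNF 1^5·2
Ȟ^0: (6−6)−0=0 ⇒ 0
Ȟ^1: (7−0)−6=1 plus torsion [2] ⇒ Z ⊕ Z/2
Ȟ^2: (0−0)−0=0 ⇒ 0


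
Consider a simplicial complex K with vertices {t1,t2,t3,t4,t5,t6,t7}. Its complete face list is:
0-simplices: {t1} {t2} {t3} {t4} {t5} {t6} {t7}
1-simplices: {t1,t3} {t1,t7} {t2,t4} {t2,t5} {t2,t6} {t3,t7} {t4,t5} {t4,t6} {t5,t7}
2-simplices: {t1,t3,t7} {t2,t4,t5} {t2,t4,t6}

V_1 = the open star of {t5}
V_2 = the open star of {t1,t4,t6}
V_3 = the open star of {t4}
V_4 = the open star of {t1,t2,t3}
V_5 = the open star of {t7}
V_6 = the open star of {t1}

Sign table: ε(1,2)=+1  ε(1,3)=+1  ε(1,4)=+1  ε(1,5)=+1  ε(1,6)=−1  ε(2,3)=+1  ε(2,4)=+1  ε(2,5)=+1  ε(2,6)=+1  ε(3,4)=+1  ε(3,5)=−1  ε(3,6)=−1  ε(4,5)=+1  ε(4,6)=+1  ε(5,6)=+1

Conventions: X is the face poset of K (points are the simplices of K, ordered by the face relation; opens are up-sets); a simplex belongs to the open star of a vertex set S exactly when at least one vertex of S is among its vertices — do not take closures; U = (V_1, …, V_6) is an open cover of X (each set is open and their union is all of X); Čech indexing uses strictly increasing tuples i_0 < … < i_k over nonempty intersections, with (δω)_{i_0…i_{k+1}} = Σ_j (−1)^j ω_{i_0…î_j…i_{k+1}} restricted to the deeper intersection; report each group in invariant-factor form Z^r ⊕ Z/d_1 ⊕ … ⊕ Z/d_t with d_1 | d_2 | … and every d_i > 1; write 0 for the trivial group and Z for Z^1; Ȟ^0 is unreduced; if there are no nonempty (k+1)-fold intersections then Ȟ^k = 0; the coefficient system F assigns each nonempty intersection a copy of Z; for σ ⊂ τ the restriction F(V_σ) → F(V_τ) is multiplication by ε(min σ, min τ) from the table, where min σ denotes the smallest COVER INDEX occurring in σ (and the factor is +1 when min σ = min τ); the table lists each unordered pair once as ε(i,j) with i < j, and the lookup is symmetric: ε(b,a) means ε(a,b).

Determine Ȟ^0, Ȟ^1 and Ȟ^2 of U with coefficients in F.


intersection data:
  V1={{t5},{t2,t5},{t4,t5},{t5,t7},{t2,t4,t5}} V2={{t1},{t4},{t6},{t1,t3},{t1,t7},{t2,t4},{t2,t6},{t4,t5},{t4,t6},{t1,t3,t7},{t2,t4,t5},{t2,t4,t6}} V3={{t4},{t2,t4},{t4,t5},{t4,t6},{t2,t4,t5},{t2,t4,t6}} V4={{t1},{t2},{t3},{t1,t3},{t1,t7},{t2,t4},{t2,t5},{t2,t6},{t3,t7},{t1,t3,t7},{t2,t4,t5},{t2,t4,t6}} V5={{t7},{t1,t7},{t3,t7},{t5,t7},{t1,t3,t7}} V6={{t1},{t1,t3},{t1,t7},{t1,t3,t7}}
  V12={{t4,t5},{t2,t4,t5}} V13={{t4,t5},{t2,t4,t5}} V14={{t2,t5},{t2,t4,t5}} V15={{t5,t7}} V23={{t4},{t2,t4},{t4,t5},{t4,t6},{t2,t4,t5},{t2,t4,t6}} V24={{t1},{t1,t3},{t1,t7},{t2,t4},{t2,t6},{t1,t3,t7},{t2,t4,t5},{t2,t4,t6}} V25={{t1,t7},{t1,t3,t7}} V26={{t1},{t1,t3},{t1,t7},{t1,t3,t7}} V34={{t2,t4},{t2,t4,t5},{t2,t4,t6}} V45={{t1,t7},{t3,t7},{t1,t3,t7}} V46={{t1},{t1,t3},{t1,t7},{t1,t3,t7}} V56={{t1,t7},{t1,t3,t7}}
  V123={{t4,t5},{t2,t4,t5}} V124={{t2,t4,t5}} V134={{t2,t4,t5}} V234={{t2,t4},{t2,t4,t5},{t2,t4,t6}} V245={{t1,t7},{t1,t3,t7}} V246={{t1},{t1,t3},{t1,t7},{t1,t3,t7}} V256={{t1,t7},{t1,t3,t7}} V456={{t1,t7},{t1,t3,t7}}
  V1234={{t2,t4,t5}} V2456={{t1,t7},{t1,t3,t7}}
C dims 6,12,8,2; δ0: rk 5, SNF 1^5; δ1: rk 6, SNF 1^6; δ2: rk 2, SNF 1^2
Ȟ^0 = (6 − 5) − 0 = 1, so Ȟ^0 ≅ Z
Ȟ^1 = (12 − 6) − 5 = 1, so Ȟ^1 ≅ Z
Ȟ^2 = (8 − 2) − 6 = 0, so Ȟ^2 ≅ 0

Ȟ^0 = Z, Ȟ^1 = Z and Ȟ^2 = 0


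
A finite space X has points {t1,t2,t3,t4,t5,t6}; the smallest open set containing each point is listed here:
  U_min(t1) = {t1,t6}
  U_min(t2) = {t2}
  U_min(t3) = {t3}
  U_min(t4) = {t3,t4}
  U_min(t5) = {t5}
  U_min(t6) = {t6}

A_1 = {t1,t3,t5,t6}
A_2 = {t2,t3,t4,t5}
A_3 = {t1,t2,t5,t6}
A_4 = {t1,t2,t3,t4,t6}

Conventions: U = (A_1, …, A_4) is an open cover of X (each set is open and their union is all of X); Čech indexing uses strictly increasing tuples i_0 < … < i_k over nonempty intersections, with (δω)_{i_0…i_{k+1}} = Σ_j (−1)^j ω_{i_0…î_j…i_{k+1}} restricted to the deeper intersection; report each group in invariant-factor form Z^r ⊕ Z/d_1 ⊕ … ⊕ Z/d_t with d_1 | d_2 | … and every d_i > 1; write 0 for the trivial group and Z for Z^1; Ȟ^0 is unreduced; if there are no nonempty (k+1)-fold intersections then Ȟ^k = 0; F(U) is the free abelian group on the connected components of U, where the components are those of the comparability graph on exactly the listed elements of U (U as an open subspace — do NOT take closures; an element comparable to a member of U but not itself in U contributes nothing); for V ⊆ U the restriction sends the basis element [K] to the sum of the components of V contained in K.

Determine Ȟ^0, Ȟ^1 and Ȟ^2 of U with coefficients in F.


Ȟ^0 ≅ Z^4,  Ȟ^1 ≅ 0,  Ȟ^2 ≅ 0

cover nerve:
  A12={t3,t5} A13={t1,t5,t6} A14={t1,t3,t6} A23={t2,t5} A24={t2,t3,t4} A34={t1,t2,t6}
  A123={t5} A124={t3} A134={t1,t6} A234={t2}
components per intersection:
  A1: {t1,t6} {t3} {t5}
  A2: {t2} {t3,t4} {t5}
  A3: {t1,t6} {t2} {t5}
  A4: {t1,t6} {t2} {t3,t4}
  A12: {t3} {t5}
  A13: {t1,t6} {t5}
  A14: {t1,t6} {t3}
  A23: {t2} {t5}
  A24: {t2} {t3,t4}
  A34: {t1,t6} {t2}
  A123: {t5}
  A124: {t3}
  A134: {t1,t6}
  A234: {t2}
C dims 12,12,4; δ0: rk 8, SNF 1^8; δ1: rk 4, SNF 1^4
Ȟ^0: (12−8)−0=4 ⇒ Z^4
Ȟ^1: (12−4)−8=0 ⇒ 0
Ȟ^2: (4−0)−4=0 ⇒ 0


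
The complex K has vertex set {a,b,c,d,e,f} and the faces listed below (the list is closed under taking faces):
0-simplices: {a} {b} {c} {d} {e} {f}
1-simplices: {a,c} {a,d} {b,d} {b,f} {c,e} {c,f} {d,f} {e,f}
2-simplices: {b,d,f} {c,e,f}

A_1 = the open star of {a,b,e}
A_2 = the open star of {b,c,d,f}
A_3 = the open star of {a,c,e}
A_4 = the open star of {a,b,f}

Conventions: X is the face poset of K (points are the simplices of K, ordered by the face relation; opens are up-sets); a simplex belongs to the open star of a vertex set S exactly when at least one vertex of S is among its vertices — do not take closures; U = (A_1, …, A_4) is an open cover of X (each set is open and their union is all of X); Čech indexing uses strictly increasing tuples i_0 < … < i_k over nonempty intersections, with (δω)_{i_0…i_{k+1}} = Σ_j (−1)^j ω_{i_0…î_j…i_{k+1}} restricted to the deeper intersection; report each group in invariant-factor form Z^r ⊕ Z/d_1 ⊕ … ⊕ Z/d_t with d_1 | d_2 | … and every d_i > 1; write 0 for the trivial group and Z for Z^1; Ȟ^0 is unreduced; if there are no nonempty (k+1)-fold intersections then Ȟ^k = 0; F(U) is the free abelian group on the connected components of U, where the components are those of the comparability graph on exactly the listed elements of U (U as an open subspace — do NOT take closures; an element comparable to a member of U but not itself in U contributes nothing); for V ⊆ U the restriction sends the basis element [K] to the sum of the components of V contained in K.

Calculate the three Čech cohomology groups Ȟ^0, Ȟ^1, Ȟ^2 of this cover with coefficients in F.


nerve of the cover:
  A1={{a},{b},{e},{a,c},{a,d},{b,d},{b,f},{c,e},{e,f},{b,d,f},{c,e,f}} A2={{b},{c},{d},{f},{a,c},{a,d},{b,d},{b,f},{c,e},{c,f},{d,f},{e,f},{b,d,f},{c,e,f}} A3={{a},{c},{e},{a,c},{a,d},{c,e},{c,f},{e,f},{c,e,f}} A4={{a},{b},{f},{a,c},{a,d},{b,d},{b,f},{c,f},{d,f},{e,f},{b,d,f},{c,e,f}}
  A12={{b},{a,c},{a,d},{b,d},{b,f},{c,e},{e,f},{b,d,f},{c,e,f}} A13={{a},{e},{a,c},{a,d},{c,e},{e,f},{c,e,f}} A14={{a},{b},{a,c},{a,d},{b,d},{b,f},{e,f},{b,d,f},{c,e,f}} A23={{c},{a,c},{a,d},{c,e},{c,f},{e,f},{c,e,f}} A24={{b},{f},{a,c},{a,d},{b,d},{b,f},{c,f},{d,f},{e,f},{b,d,f},{c,e,f}} A34={{a},{a,c},{a,d},{c,f},{e,f},{c,e,f}}
  A123={{a,c},{a,d},{c,e},{e,f},{c,e,f}} A124={{b},{a,c},{a,d},{b,d},{b,f},{e,f},{b,d,f},{c,e,f}} A134={{a},{a,c},{a,d},{e,f},{c,e,f}} A234={{a,c},{a,d},{c,f},{e,f},{c,e,f}}
  A1234={{a,c},{a,d},{e,f},{c,e,f}}
components per intersection:
  A1: {{a},{a,c},{a,d}} {{b},{b,d},{b,f},{b,d,f}} {{e},{c,e},{e,f},{c,e,f}}
  A2: {{b},{c},{d},{f},{a,c},{a,d},{b,d},{b,f},{c,e},{c,f},{d,f},{e,f},{b,d,f},{c,e,f}}
  A3: {{a},{c},{e},{a,c},{a,d},{c,e},{c,f},{e,f},{c,e,f}}
  A4: {{a},{a,c},{a,d}} {{b},{f},{b,d},{b,f},{c,f},{d,f},{e,f},{b,d,f},{c,e,f}}
  A12: {{b},{b,d},{b,f},{b,d,f}} {{a,c}} {{a,d}} {{c,e},{e,f},{c,e,f}}
  A13: {{a},{a,c},{a,d}} {{e},{c,e},{e,f},{c,e,f}}
  A14: {{a},{a,c},{a,d}} {{b},{b,d},{b,f},{b,d,f}} {{e,f},{c,e,f}}
  A23: {{c},{a,c},{c,e},{c,f},{e,f},{c,e,f}} {{a,d}}
  A24: {{b},{f},{b,d},{b,f},{c,f},{d,f},{e,f},{b,d,f},{c,e,f}} {{a,c}} {{a,d}}
  A34: {{a},{a,c},{a,d}} {{c,f},{e,f},{c,e,f}}
  A123: {{a,c}} {{a,d}} {{c,e},{e,f},{c,e,f}}
  A124: {{b},{b,d},{b,f},{b,d,f}} {{a,c}} {{a,d}} {{e,f},{c,e,f}}
  A134: {{a},{a,c},{a,d}} {{e,f},{c,e,f}}
  A234: {{a,c}} {{a,d}} {{c,f},{e,f},{c,e,f}}
  A1234: {{a,c}} {{a,d}} {{e,f},{c,e,f}}
C dims 7,16,12,3; δ0: rk 6, SNF 1^6; δ1: rk 9, SNF 1^9; δ2: rk 3, SNF 1^3
Ȟ^0 = (7 − 6) − 0 = 1, so Ȟ^0 ≅ Z
Ȟ^1 = (16 − 9) − 6 = 1, so Ȟ^1 ≅ Z
Ȟ^2 = (12 − 3) − 9 = 0, so Ȟ^2 ≅ 0

Ȟ^0 ≅ Z; Ȟ^1 ≅ Z; Ȟ^2 ≅ 0
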